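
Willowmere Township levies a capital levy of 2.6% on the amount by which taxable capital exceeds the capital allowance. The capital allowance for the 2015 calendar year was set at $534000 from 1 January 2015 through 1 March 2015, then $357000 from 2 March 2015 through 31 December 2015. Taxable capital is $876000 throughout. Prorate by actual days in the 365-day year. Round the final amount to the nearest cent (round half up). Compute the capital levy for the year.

$12737.51

1 January – 1 March 2015: 60 days, exemption $534000 → ($876000 − $534000) × 2.6% × 60/365 = $1461.6986
2 March – 31 December 2015: 305 days, exemption $357000 → ($876000 − $357000) × 2.6% × 305/365 = $11275.8082
Total = $12737.5068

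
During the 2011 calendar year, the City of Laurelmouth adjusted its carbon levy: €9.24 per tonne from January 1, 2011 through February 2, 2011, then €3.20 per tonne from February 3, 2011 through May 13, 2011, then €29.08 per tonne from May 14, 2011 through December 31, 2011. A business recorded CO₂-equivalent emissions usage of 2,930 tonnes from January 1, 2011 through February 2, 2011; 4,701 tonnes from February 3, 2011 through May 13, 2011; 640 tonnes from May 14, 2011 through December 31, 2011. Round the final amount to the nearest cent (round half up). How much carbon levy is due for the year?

January 1 – February 2, 2011: 2,930 tonnes at €9.24/tonne → €27,073.20
February 3 – May 13, 2011: 4,701 tonnes at €3.20/tonne → €15,043.20
May 14 – December 31, 2011: 640 tonnes at €29.08/tonne → €18,611.20

€60,727.60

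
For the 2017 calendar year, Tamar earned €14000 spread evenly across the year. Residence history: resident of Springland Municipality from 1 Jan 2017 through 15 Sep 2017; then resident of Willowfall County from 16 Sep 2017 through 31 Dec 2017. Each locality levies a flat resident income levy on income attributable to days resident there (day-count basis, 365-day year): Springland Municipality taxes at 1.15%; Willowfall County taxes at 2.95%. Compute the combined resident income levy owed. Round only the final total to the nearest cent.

€234.87

Springland Municipality, 1 Jan – 15 Sep 2017: 258 days → €14000 × 1.15% × 258/365 = €113.8027
Willowfall County, 16 Sep – 31 Dec 2017: 107 days → €14000 × 2.95% × 107/365 = €121.0712
Total = €234.8740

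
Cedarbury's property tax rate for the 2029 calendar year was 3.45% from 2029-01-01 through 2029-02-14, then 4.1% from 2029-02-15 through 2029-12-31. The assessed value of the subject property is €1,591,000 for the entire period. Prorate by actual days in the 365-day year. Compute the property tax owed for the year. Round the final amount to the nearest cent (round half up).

€63,956.02

2029-01-01 to 2029-02-14: 45 days at 3.45% → €1,591,000 × 3.45% × 45/365 = €6,767.1986
2029-02-15 to 2029-12-31: 320 days at 4.1% → €1,591,000 × 4.1% × 320/365 = €57,188.8219
Total = €63,956.0205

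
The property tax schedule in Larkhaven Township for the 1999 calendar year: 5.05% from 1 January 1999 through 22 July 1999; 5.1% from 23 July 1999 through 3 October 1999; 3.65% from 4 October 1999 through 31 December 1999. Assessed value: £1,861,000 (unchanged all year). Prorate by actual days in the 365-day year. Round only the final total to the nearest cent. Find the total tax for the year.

£87,813.71

1 January – 22 July 1999: 203 days at 5.05% → £1,861,000 × 5.05% × 203/365 = £52,268.6068
23 July – 3 October 1999: 73 days at 5.1% → £1,861,000 × 5.1% × 73/365 = £18,982.2000
4 October – 31 December 1999: 89 days at 3.65% → £1,861,000 × 3.65% × 89/365 = £16,562.9000
Total = £87,813.7068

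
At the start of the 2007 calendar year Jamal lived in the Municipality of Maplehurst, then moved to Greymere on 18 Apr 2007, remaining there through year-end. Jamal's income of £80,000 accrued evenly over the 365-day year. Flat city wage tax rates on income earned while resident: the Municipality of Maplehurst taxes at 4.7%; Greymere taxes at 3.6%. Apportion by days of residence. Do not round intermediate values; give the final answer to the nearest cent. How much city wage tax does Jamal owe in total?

The Municipality of Maplehurst, 1 Jan – 17 Apr 2007: 107 days → £80,000 × 4.7% × 107/365 = £1,102.2466
Greymere, 18 Apr – 31 Dec 2007: 258 days → £80,000 × 3.6% × 258/365 = £2,035.7260
Total = £3,137.9726

£3,137.97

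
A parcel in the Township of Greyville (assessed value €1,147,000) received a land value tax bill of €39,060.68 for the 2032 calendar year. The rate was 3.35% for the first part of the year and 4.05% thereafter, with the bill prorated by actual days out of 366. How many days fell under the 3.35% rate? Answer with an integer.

337 days

Let d = days at the first rate; then 366 − d days at the second rate.
€1,147,000 × [3.35%·d + 4.05%·(366−d)] / 366 = €39,060.68
Solving gives d = 337, so the new rate took effect on December 3, 2032.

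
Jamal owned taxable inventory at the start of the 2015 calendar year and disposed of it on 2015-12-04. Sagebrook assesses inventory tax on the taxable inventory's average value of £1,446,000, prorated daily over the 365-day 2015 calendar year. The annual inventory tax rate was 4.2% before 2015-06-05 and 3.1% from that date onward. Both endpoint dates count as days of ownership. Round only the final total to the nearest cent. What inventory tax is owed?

£48,264.71

2015-01-01 to 2015-06-04: 155 days at 4.2% → £1,446,000 × 4.2% × 155/365 = £25,790.3014
2015-06-05 to 2015-12-04: 183 days at 3.1% → £1,446,000 × 3.1% × 183/365 = £22,474.4055
Total = £48,264.7068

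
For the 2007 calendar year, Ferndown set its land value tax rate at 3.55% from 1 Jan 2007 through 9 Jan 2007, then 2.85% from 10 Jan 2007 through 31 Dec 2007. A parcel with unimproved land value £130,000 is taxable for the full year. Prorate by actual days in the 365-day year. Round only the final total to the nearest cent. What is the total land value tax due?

£3,727.44

1 Jan – 9 Jan 2007: 9 days at 3.55% → £130,000 × 3.55% × 9/365 = £113.7945
10 Jan – 31 Dec 2007: 356 days at 2.85% → £130,000 × 2.85% × 356/365 = £3,613.6438
Total = £3,727.4384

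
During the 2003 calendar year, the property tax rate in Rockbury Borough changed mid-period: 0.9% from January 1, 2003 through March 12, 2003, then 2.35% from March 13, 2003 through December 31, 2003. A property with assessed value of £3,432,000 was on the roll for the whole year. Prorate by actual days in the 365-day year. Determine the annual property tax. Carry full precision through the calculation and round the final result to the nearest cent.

January 1 – March 12, 2003: 71 days at 0.9% → £3,432,000 × 0.9% × 71/365 = £6,008.3507
March 13 – December 31, 2003: 294 days at 2.35% → £3,432,000 × 2.35% × 294/365 = £64,963.5288
Total = £70,971.8795

£70,971.88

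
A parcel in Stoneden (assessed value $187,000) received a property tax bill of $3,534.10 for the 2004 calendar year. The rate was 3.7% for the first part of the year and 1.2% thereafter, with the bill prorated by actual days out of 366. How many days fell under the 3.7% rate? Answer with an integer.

Let d = days at the first rate; then 366 − d days at the second rate.
$187,000 × [3.7%·d + 1.2%·(366−d)] / 366 = $3,534.10
Solving gives d = 101, so the new rate took effect on April 11, 2004.

101 days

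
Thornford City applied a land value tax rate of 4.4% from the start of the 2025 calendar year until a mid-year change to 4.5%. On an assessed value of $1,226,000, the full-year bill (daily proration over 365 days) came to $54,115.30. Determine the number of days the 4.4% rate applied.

314 days

Let d = days at the first rate; then 365 − d days at the second rate.
$1,226,000 × [4.4%·d + 4.5%·(365−d)] / 365 = $54,115.30
Solving gives d = 314, so the new rate took effect on November 11, 2025.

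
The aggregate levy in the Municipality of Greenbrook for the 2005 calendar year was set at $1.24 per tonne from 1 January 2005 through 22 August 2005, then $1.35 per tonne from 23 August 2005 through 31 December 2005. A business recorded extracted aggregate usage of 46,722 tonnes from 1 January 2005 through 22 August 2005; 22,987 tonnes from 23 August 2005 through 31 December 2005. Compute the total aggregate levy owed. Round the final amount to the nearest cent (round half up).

1 January – 22 August 2005: 46,722 tonnes at $1.24/tonne → $57,935.28
23 August – 31 December 2005: 22,987 tonnes at $1.35/tonne → $31,032.45

$88,967.73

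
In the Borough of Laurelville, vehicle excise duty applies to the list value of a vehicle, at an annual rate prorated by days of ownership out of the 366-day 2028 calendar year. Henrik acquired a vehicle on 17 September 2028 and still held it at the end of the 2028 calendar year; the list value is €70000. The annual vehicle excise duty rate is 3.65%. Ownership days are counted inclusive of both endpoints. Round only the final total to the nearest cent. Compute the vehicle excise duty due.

€739.97

Days held (17 September – 31 December 2028): 106 out of 366
Tax = €70000 × 3.65% × 106/366 = €739.9727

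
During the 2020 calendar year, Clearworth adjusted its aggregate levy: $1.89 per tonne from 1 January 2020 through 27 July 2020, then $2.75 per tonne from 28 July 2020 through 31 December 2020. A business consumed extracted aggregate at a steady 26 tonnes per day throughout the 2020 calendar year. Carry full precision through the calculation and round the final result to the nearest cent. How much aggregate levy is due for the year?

$21,495.76

1 January – 27 July 2020: 209 days × 26 tonnes/day = 5,434 tonnes at $1.89/tonne → $10,270.26
28 July – 31 December 2020: 157 days × 26 tonnes/day = 4,082 tonnes at $2.75/tonne → $11,225.50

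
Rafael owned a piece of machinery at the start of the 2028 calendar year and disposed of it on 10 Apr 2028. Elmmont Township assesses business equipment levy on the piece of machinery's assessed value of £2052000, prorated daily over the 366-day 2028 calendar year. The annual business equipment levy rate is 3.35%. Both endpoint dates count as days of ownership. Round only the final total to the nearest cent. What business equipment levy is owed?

Days held (1 Jan – 10 Apr 2028): 101 out of 366
Tax = £2052000 × 3.35% × 101/366 = £18969.7869

£18969.79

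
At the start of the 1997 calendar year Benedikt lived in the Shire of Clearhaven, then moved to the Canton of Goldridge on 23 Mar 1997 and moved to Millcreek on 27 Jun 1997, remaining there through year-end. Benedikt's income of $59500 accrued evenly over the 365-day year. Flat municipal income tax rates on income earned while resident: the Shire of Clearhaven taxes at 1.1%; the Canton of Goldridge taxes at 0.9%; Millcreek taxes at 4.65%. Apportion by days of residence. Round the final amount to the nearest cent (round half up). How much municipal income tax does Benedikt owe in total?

The Shire of Clearhaven, 1 Jan – 22 Mar 1997: 81 days → $59500 × 1.1% × 81/365 = $145.2452
The Canton of Goldridge, 23 Mar – 26 Jun 1997: 96 days → $59500 × 0.9% × 96/365 = $140.8438
Millcreek, 27 Jun – 31 Dec 1997: 188 days → $59500 × 4.65% × 188/365 = $1425.0658
Total = $1711.1548

$1711.15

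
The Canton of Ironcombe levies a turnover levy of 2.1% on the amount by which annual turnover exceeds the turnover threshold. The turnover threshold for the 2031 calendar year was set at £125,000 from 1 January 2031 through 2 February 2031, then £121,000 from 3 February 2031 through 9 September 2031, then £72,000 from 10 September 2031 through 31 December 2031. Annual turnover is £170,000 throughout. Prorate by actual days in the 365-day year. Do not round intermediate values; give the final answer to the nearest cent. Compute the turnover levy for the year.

£1,339.97

1 January – 2 February 2031: 33 days, exemption £125,000 → (£170,000 − £125,000) × 2.1% × 33/365 = £85.4384
3 February – 9 September 2031: 219 days, exemption £121,000 → (£170,000 − £121,000) × 2.1% × 219/365 = £617.4000
10 September – 31 December 2031: 113 days, exemption £72,000 → (£170,000 − £72,000) × 2.1% × 113/365 = £637.1342
Total = £1,339.9726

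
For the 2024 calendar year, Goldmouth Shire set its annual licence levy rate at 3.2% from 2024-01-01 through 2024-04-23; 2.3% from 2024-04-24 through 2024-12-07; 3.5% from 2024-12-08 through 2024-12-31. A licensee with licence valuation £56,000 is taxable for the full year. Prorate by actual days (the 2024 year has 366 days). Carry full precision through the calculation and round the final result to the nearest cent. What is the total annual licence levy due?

2024-01-01 to 2024-04-23: 114 days at 3.2% → £56,000 × 3.2% × 114/366 = £558.1639
2024-04-24 to 2024-12-07: 228 days at 2.3% → £56,000 × 2.3% × 228/366 = £802.3607
2024-12-08 to 2024-12-31: 24 days at 3.5% → £56,000 × 3.5% × 24/366 = £128.5246
Total = £1,489.0492

£1,489.05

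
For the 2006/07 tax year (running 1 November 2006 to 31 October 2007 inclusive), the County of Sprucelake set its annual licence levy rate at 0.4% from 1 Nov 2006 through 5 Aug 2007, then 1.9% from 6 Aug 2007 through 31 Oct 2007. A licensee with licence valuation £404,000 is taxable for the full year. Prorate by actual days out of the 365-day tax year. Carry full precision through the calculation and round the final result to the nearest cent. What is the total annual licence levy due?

1 Nov 2006 – 5 Aug 2007: 278 days at 0.4% → £404,000 × 0.4% × 278/365 = £1,230.8164
6 Aug – 31 Oct 2007: 87 days at 1.9% → £404,000 × 1.9% × 87/365 = £1,829.6219
Total = £3,060.4384

£3,060.44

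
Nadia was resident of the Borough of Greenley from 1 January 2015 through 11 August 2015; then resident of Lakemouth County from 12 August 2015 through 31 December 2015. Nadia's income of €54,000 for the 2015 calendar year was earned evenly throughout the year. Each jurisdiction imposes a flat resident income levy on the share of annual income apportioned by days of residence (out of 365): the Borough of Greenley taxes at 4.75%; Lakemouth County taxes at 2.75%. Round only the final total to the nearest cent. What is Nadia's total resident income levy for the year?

€2,144.84

The Borough of Greenley, 1 January – 11 August 2015: 223 days → €54,000 × 4.75% × 223/365 = €1,567.1096
Lakemouth County, 12 August – 31 December 2015: 142 days → €54,000 × 2.75% × 142/365 = €577.7260
Total = €2,144.8356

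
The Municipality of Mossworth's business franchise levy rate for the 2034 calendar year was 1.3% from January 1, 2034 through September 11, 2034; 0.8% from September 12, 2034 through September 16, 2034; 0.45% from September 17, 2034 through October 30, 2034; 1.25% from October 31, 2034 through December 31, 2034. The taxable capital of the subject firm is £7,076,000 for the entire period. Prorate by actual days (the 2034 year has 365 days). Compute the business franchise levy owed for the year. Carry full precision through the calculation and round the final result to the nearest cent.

£83,651.89

January 1 – September 11, 2034: 254 days at 1.3% → £7,076,000 × 1.3% × 254/365 = £64,013.5671
September 12 – September 16, 2034: 5 days at 0.8% → £7,076,000 × 0.8% × 5/365 = £775.4521
September 17 – October 30, 2034: 44 days at 0.45% → £7,076,000 × 0.45% × 44/365 = £3,838.4877
October 31 – December 31, 2034: 62 days at 1.25% → £7,076,000 × 1.25% × 62/365 = £15,024.3836
Total = £83,651.8904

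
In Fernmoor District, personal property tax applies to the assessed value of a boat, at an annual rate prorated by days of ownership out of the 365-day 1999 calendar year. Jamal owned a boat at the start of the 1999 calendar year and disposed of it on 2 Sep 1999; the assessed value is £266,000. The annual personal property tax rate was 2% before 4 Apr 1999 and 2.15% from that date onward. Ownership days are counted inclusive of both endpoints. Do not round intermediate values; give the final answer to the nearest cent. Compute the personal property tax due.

£3,737.12

1 Jan – 3 Apr 1999: 93 days at 2% → £266,000 × 2% × 93/365 = £1,355.5068
4 Apr – 2 Sep 1999: 152 days at 2.15% → £266,000 × 2.15% × 152/365 = £2,381.6110
Total = £3,737.1178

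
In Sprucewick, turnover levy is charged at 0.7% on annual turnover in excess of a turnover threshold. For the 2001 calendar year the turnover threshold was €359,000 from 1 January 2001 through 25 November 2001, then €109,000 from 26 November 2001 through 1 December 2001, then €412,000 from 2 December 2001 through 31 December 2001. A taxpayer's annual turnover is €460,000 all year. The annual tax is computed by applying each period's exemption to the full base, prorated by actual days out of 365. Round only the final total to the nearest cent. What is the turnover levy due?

1 January – 25 November 2001: 329 days, exemption €359,000 → (€460,000 − €359,000) × 0.7% × 329/365 = €637.2685
26 November – 1 December 2001: 6 days, exemption €109,000 → (€460,000 − €109,000) × 0.7% × 6/365 = €40.3890
2 December – 31 December 2001: 30 days, exemption €412,000 → (€460,000 − €412,000) × 0.7% × 30/365 = €27.6164
Total = €705.2740

€705.27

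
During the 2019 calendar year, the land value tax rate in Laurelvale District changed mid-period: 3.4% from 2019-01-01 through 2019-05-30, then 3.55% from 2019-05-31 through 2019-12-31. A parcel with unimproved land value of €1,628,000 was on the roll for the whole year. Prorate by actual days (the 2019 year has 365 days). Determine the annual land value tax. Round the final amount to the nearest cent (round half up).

€56,790.44

2019-01-01 to 2019-05-30: 150 days at 3.4% → €1,628,000 × 3.4% × 150/365 = €22,747.3973
2019-05-31 to 2019-12-31: 215 days at 3.55% → €1,628,000 × 3.55% × 215/365 = €34,043.0411
Total = €56,790.4384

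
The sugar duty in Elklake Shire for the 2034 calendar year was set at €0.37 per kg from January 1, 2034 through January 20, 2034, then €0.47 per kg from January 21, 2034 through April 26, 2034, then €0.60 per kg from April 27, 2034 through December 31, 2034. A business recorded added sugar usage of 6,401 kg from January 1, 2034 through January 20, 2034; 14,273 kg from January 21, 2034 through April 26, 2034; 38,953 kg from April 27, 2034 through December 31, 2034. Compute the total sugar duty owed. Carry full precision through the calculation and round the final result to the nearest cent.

€32,448.48

January 1 – January 20, 2034: 6,401 kg at €0.37/kg → €2,368.37
January 21 – April 26, 2034: 14,273 kg at €0.47/kg → €6,708.31
April 27 – December 31, 2034: 38,953 kg at €0.60/kg → €23,371.80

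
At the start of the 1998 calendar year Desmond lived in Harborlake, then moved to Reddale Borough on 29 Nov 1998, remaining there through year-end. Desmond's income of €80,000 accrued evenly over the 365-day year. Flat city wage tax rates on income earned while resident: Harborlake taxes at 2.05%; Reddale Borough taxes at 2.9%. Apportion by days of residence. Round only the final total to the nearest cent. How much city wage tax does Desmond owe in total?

Harborlake, 1 Jan – 28 Nov 1998: 332 days → €80,000 × 2.05% × 332/365 = €1,491.7260
Reddale Borough, 29 Nov – 31 Dec 1998: 33 days → €80,000 × 2.9% × 33/365 = €209.7534
Total = €1,701.4795

€1,701.48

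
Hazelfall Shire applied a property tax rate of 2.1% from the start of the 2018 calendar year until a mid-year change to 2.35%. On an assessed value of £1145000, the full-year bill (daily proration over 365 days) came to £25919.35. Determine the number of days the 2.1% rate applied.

Let d = days at the first rate; then 365 − d days at the second rate.
£1145000 × [2.1%·d + 2.35%·(365−d)] / 365 = £25919.35
Solving gives d = 126, so the new rate took effect on 7 May 2018.

126 days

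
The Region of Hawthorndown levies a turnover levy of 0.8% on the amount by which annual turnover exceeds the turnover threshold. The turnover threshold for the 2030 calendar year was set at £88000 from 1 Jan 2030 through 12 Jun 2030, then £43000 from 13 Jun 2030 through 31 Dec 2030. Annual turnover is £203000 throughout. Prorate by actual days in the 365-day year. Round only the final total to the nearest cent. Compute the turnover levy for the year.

£1119.23

1 Jan – 12 Jun 2030: 163 days, exemption £88000 → (£203000 − £88000) × 0.8% × 163/365 = £410.8493
13 Jun – 31 Dec 2030: 202 days, exemption £43000 → (£203000 − £43000) × 0.8% × 202/365 = £708.3836
Total = £1119.2329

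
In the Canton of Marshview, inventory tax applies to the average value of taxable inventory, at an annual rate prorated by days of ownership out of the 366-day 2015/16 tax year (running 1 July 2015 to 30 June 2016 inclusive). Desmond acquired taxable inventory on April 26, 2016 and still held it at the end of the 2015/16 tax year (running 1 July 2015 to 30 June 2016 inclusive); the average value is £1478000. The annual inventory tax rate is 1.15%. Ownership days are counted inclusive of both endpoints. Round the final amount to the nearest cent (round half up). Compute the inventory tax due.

Days held (April 26 – June 30, 2016): 66 out of 366
Tax = £1478000 × 1.15% × 66/366 = £3065.0328

£3065.03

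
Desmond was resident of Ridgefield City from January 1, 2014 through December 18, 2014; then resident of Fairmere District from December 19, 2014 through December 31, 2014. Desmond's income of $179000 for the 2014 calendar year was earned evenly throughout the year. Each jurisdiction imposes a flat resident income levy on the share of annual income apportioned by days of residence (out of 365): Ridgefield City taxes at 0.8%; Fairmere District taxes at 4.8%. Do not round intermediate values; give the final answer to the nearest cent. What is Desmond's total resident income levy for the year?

$1687.01

Ridgefield City, January 1 – December 18, 2014: 352 days → $179000 × 0.8% × 352/365 = $1380.9973
Fairmere District, December 19 – December 31, 2014: 13 days → $179000 × 4.8% × 13/365 = $306.0164
Total = $1687.0137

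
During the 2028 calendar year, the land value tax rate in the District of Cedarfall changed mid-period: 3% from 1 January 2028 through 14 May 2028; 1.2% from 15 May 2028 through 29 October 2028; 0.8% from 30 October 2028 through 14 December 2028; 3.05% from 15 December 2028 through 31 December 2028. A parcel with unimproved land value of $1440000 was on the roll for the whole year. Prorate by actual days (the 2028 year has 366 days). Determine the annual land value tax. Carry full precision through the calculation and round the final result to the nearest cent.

1 January – 14 May 2028: 135 days at 3% → $1440000 × 3% × 135/366 = $15934.4262
15 May – 29 October 2028: 168 days at 1.2% → $1440000 × 1.2% × 168/366 = $7931.8033
30 October – 14 December 2028: 46 days at 0.8% → $1440000 × 0.8% × 46/366 = $1447.8689
15 December – 31 December 2028: 17 days at 3.05% → $1440000 × 3.05% × 17/366 = $2040.0000
Total = $27354.0984

$27354.10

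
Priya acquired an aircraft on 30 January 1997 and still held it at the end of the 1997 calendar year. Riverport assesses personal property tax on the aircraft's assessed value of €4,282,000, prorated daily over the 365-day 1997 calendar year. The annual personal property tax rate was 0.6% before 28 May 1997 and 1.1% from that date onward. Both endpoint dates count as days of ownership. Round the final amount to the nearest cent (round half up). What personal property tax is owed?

€36,438.06

30 January – 27 May 1997: 118 days at 0.6% → €4,282,000 × 0.6% × 118/365 = €8,305.9068
28 May – 31 December 1997: 218 days at 1.1% → €4,282,000 × 1.1% × 218/365 = €28,132.1534
Total = €36,438.0603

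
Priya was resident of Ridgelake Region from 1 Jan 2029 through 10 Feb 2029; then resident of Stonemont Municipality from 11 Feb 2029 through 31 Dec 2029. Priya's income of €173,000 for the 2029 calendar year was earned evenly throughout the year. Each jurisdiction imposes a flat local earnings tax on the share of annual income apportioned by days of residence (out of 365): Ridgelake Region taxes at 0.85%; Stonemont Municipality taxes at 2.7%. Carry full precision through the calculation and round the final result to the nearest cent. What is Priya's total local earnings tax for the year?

€4,311.49

Ridgelake Region, 1 Jan – 10 Feb 2029: 41 days → €173,000 × 0.85% × 41/365 = €165.1795
Stonemont Municipality, 11 Feb – 31 Dec 2029: 324 days → €173,000 × 2.7% × 324/365 = €4,146.3123
Total = €4,311.4918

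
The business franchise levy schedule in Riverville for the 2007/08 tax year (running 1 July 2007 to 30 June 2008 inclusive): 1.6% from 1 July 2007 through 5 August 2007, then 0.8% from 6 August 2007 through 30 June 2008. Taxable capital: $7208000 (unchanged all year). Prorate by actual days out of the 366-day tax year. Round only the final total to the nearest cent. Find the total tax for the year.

1 July – 5 August 2007: 36 days at 1.6% → $7208000 × 1.6% × 36/366 = $11343.7377
6 August 2007 – 30 June 2008: 330 days at 0.8% → $7208000 × 0.8% × 330/366 = $51992.1311
Total = $63335.8689

$63335.87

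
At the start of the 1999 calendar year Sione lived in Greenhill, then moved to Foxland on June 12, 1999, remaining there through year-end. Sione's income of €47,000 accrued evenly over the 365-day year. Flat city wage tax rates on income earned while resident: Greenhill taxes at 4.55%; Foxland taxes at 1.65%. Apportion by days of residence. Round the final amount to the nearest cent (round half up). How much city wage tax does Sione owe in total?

€1,380.45

Greenhill, January 1 – June 11, 1999: 162 days → €47,000 × 4.55% × 162/365 = €949.1425
Foxland, June 12 – December 31, 1999: 203 days → €47,000 × 1.65% × 203/365 = €431.3055
Total = €1,380.4479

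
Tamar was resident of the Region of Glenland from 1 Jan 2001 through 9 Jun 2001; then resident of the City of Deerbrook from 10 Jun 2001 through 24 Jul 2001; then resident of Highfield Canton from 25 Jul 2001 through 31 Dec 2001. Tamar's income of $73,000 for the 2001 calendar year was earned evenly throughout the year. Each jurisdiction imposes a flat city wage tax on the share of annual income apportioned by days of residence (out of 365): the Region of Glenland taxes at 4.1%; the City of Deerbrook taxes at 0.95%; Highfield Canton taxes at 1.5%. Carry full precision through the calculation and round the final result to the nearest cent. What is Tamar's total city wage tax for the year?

The Region of Glenland, 1 Jan – 9 Jun 2001: 160 days → $73,000 × 4.1% × 160/365 = $1,312.0000
The City of Deerbrook, 10 Jun – 24 Jul 2001: 45 days → $73,000 × 0.95% × 45/365 = $85.5000
Highfield Canton, 25 Jul – 31 Dec 2001: 160 days → $73,000 × 1.5% × 160/365 = $480.0000
Total = $1,877.5000

$1,877.50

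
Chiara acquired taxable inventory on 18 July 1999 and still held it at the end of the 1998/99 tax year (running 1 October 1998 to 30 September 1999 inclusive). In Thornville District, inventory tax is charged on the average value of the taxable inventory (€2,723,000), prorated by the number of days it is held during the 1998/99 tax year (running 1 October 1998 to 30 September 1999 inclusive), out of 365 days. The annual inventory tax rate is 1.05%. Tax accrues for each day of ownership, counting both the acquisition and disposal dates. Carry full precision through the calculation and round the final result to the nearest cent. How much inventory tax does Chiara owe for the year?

€5,874.97

Days held (18 July – 30 September 1999): 75 out of 365
Tax = €2,723,000 × 1.05% × 75/365 = €5,874.9658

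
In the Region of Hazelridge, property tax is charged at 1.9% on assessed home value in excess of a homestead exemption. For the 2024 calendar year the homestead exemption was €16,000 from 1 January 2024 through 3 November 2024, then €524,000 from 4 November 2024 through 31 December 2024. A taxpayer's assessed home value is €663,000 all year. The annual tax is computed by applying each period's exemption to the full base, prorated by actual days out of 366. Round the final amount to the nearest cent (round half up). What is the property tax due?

€10,763.45

1 January – 3 November 2024: 308 days, exemption €16,000 → (€663,000 − €16,000) × 1.9% × 308/366 = €10,344.9290
4 November – 31 December 2024: 58 days, exemption €524,000 → (€663,000 − €524,000) × 1.9% × 58/366 = €418.5191
Total = €10,763.4481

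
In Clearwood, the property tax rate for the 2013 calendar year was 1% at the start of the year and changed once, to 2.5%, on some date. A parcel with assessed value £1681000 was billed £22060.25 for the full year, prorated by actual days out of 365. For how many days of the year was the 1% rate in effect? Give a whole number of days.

289 days

Let d = days at the first rate; then 365 − d days at the second rate.
£1681000 × [1%·d + 2.5%·(365−d)] / 365 = £22060.25
Solving gives d = 289, so the new rate took effect on 17 October 2013.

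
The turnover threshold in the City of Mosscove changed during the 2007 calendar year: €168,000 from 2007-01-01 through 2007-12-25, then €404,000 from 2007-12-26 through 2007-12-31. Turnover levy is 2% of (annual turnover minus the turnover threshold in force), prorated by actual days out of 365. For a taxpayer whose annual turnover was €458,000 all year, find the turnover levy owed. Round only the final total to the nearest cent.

€5,722.41

2007-01-01 to 2007-12-25: 359 days, exemption €168,000 → (€458,000 − €168,000) × 2% × 359/365 = €5,704.6575
2007-12-26 to 2007-12-31: 6 days, exemption €404,000 → (€458,000 − €404,000) × 2% × 6/365 = €17.7534
Total = €5,722.4110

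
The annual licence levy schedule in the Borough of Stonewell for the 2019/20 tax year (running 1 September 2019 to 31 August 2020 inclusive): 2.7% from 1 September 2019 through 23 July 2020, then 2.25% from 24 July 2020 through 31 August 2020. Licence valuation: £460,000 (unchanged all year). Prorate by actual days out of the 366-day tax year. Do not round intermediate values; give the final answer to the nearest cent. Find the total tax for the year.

£12,199.43

1 September 2019 – 23 July 2020: 327 days at 2.7% → £460,000 × 2.7% × 327/366 = £11,096.5574
24 July – 31 August 2020: 39 days at 2.25% → £460,000 × 2.25% × 39/366 = £1,102.8689
Total = £12,199.4262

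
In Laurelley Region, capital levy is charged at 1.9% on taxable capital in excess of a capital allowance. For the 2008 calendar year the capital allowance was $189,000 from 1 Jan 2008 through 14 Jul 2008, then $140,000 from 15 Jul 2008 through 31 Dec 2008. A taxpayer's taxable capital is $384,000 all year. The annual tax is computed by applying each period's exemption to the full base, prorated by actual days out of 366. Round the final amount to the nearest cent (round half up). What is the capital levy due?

1 Jan – 14 Jul 2008: 196 days, exemption $189,000 → ($384,000 − $189,000) × 1.9% × 196/366 = $1,984.0984
15 Jul – 31 Dec 2008: 170 days, exemption $140,000 → ($384,000 − $140,000) × 1.9% × 170/366 = $2,153.3333
Total = $4,137.4317

$4,137.43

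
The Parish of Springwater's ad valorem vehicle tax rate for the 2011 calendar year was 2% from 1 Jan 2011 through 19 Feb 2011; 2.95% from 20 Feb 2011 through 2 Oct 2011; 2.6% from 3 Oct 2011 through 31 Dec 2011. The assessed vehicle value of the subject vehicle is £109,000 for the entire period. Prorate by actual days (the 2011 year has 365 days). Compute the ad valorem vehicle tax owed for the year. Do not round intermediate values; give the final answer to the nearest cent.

£2,979.58

1 Jan – 19 Feb 2011: 50 days at 2% → £109,000 × 2% × 50/365 = £298.6301
20 Feb – 2 Oct 2011: 225 days at 2.95% → £109,000 × 2.95% × 225/365 = £1,982.1575
3 Oct – 31 Dec 2011: 90 days at 2.6% → £109,000 × 2.6% × 90/365 = £698.7945
Total = £2,979.5822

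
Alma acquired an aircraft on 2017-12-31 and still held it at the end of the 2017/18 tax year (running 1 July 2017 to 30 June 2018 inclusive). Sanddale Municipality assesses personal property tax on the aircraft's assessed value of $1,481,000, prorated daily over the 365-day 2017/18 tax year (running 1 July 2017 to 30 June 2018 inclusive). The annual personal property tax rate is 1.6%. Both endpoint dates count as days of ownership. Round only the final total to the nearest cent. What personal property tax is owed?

$11,815.54

Days held (2017-12-31 to 2018-06-30): 182 out of 365
Tax = $1,481,000 × 1.6% × 182/365 = $11,815.5397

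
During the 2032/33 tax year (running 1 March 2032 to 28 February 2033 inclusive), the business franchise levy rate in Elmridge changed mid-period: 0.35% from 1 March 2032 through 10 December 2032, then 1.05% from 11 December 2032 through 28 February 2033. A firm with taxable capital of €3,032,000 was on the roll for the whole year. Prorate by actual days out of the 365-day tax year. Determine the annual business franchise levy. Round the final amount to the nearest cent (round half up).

1 March – 10 December 2032: 285 days at 0.35% → €3,032,000 × 0.35% × 285/365 = €8,286.0822
11 December 2032 – 28 February 2033: 80 days at 1.05% → €3,032,000 × 1.05% × 80/365 = €6,977.7534
Total = €15,263.8356

€15,263.84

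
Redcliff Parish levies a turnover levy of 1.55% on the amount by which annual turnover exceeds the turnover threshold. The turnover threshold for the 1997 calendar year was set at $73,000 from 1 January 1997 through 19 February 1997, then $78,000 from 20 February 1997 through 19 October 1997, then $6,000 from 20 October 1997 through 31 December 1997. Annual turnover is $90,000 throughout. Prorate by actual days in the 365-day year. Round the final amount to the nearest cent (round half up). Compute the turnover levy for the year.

$419.82

1 January – 19 February 1997: 50 days, exemption $73,000 → ($90,000 − $73,000) × 1.55% × 50/365 = $36.0959
20 February – 19 October 1997: 242 days, exemption $78,000 → ($90,000 − $78,000) × 1.55% × 242/365 = $123.3205
20 October – 31 December 1997: 73 days, exemption $6,000 → ($90,000 − $6,000) × 1.55% × 73/365 = $260.4000
Total = $419.8164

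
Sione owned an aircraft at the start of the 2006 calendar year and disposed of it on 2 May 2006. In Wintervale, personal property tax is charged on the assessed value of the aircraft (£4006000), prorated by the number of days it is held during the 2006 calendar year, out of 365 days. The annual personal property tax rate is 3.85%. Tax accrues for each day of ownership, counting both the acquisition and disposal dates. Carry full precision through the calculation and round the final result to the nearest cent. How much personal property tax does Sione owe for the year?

£51551.18

Days held (1 Jan – 2 May 2006): 122 out of 365
Tax = £4006000 × 3.85% × 122/365 = £51551.1836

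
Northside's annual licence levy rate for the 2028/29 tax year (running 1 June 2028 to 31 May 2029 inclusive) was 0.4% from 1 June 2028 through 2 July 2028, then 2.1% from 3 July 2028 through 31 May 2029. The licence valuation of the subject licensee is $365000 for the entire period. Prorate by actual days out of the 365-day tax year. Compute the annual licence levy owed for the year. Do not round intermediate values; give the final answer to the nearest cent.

$7121.00

1 June – 2 July 2028: 32 days at 0.4% → $365000 × 0.4% × 32/365 = $128.0000
3 July 2028 – 31 May 2029: 333 days at 2.1% → $365000 × 2.1% × 333/365 = $6993.0000
Total = $7121.0000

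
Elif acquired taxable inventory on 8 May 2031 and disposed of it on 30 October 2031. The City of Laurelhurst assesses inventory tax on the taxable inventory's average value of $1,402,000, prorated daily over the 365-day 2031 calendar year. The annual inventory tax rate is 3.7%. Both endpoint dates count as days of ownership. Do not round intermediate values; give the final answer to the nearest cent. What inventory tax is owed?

$25,013.22

Days held (8 May – 30 October 2031): 176 out of 365
Tax = $1,402,000 × 3.7% × 176/365 = $25,013.2164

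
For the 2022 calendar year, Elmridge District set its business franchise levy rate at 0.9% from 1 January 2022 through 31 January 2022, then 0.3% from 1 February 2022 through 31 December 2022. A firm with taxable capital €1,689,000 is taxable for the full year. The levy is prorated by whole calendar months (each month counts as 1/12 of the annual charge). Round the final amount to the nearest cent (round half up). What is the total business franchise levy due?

€5,911.50

1 January – 31 January 2022: 1 month at 0.9% → €1,689,000 × 0.9% × 1/12 = €1,266.7500
1 February – 31 December 2022: 11 months at 0.3% → €1,689,000 × 0.3% × 11/12 = €4,644.7500
Total = €5,911.5000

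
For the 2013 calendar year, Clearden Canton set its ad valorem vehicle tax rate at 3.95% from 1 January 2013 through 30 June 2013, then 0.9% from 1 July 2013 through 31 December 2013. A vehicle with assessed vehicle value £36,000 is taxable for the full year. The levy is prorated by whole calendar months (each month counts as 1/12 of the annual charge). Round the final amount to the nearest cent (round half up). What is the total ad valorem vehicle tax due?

1 January – 30 June 2013: 6 months at 3.95% → £36,000 × 3.95% × 6/12 = £711.0000
1 July – 31 December 2013: 6 months at 0.9% → £36,000 × 0.9% × 6/12 = £162.0000
Total = £873.0000

£873.00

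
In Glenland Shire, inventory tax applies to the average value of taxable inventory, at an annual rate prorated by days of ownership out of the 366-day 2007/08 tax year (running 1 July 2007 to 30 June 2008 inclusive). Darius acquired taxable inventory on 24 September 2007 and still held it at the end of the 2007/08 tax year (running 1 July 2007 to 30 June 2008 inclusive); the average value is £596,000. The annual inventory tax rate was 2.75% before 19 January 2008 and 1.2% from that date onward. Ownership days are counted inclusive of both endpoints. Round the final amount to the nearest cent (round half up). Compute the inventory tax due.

24 September 2007 – 18 January 2008: 117 days at 2.75% → £596,000 × 2.75% × 117/366 = £5,239.4262
19 January – 30 June 2008: 164 days at 1.2% → £596,000 × 1.2% × 164/366 = £3,204.7213
Total = £8,444.1475

£8,444.15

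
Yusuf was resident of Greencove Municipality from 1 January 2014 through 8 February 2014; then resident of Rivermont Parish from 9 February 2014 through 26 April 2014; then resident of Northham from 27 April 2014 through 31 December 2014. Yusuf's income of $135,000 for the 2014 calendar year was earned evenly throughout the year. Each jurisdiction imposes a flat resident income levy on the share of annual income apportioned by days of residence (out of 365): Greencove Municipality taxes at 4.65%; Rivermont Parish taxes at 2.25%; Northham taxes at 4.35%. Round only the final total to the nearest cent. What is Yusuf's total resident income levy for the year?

Greencove Municipality, 1 January – 8 February 2014: 39 days → $135,000 × 4.65% × 39/365 = $670.7466
Rivermont Parish, 9 February – 26 April 2014: 77 days → $135,000 × 2.25% × 77/365 = $640.7877
Northham, 27 April – 31 December 2014: 249 days → $135,000 × 4.35% × 249/365 = $4,006.1712
Total = $5,317.7055

$5,317.71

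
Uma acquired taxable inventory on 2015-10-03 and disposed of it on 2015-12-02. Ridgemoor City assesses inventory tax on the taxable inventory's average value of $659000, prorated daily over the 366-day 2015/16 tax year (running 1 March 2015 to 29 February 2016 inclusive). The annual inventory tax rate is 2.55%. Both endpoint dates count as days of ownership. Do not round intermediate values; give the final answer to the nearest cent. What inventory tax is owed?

$2800.75

Days held (2015-10-03 to 2015-12-02): 61 out of 366
Tax = $659000 × 2.55% × 61/366 = $2800.7500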